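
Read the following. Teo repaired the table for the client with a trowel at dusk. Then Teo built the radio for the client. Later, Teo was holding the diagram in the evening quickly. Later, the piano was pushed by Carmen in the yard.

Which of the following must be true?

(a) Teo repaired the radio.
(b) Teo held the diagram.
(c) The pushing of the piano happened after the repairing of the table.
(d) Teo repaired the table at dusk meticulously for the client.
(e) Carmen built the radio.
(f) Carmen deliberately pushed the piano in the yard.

(b), (c)

(a) Not entailed — Teo repaired the table, not the radio; the radio belongs to the building event.
(b) Entailed — 'hold' is an activity; 'was holding' entails that some holding happened, so 'held' holds.
(c) Entailed — the narrative places the repairing before the pushing.
(d) Not entailed — 'meticulously' adds information not in the original event.
(e) Not entailed — the passage has Teo building the radio, not Carmen.
(f) Not entailed — 'deliberately' adds information not in the original event.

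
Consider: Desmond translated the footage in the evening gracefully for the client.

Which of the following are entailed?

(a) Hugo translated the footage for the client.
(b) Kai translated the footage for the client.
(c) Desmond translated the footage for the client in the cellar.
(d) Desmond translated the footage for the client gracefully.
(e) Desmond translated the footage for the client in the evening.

(a) Not entailed — the passage has Desmond translating the footage, not Hugo.
(b) Not entailed — the passage has Desmond translating the footage, not Kai.
(c) Not entailed — 'in the cellar' adds information not in the original event.
(d) Entailed — this follows by dropping conjuncts from the translating event's description.
(e) Entailed — this follows by dropping conjuncts from the translating event's description.

(d), (e)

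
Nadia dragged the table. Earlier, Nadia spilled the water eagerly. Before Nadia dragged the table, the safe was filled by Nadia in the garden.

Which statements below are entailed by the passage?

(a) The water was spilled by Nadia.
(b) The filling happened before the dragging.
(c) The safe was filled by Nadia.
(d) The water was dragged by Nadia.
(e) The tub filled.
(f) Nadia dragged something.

(a), (b), (c), (f)

(a) Entailed — every conjunct here is already in the original spilling event.
(b) Entailed — the narrative places the filling before the dragging.
(c) Entailed — this follows by dropping conjuncts from the filling event's description.
(d) Not entailed — Nadia dragged the table, not the water; the water belongs to the spilling event.
(e) Not entailed — the safe is what filled, not the tub.
(f) Entailed — the original entails any weakening of itself; this just generalizes the patient.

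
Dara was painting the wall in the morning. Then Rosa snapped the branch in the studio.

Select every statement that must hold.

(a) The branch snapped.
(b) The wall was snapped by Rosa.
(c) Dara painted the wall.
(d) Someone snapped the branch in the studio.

(a) Entailed — 'Rosa snapped the branch' is causative; it entails the inchoative 'the branch snapped'.
(b) Not entailed — Rosa snapped the branch, not the wall; the wall belongs to the painting event.
(c) Not entailed — 'was painting' is progressive on an accomplishment; it does not entail the completed 'painted'.
(d) Entailed — this follows by dropping conjuncts from the snapping event's description.

(a), (d)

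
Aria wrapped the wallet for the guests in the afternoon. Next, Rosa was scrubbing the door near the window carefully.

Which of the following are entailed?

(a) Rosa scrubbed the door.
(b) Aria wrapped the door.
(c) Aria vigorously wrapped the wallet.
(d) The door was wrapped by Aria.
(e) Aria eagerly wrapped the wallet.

(a) Entailed — 'scrub' is an activity; 'was scrubbing' entails that some scrubbing happened, so 'scrubbed' holds.
(b) Not entailed — Aria wrapped the wallet, not the door; the door belongs to the scrubbing event.
(c) Not entailed — 'vigorously' adds information not in the original event.
(d) Not entailed — Aria wrapped the wallet, not the door; the door belongs to the scrubbing event.
(e) Not entailed — 'eagerly' adds information not in the original event.

(a)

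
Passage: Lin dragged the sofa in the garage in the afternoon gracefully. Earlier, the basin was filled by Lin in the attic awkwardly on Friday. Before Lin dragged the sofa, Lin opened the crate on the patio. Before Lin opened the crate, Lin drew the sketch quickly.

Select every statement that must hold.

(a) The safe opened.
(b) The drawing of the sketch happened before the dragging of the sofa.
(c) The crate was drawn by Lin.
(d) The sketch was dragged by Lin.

(a) Not entailed — the crate is what opened, not the safe.
(b) Entailed — the narrative places the drawing before the dragging.
(c) Not entailed — Lin drew the sketch, not the crate; the crate belongs to the opening event.
(d) Not entailed — Lin dragged the sofa, not the sketch; the sketch belongs to the drawing event.

(b)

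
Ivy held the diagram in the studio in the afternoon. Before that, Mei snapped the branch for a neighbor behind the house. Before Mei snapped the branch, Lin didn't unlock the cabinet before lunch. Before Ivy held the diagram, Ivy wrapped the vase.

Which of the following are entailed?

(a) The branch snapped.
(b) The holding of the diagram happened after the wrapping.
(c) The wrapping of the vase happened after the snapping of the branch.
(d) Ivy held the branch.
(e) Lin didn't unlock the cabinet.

(a), (b)

(a) Entailed — 'Mei snapped the branch' is causative; it entails the inchoative 'the branch snapped'.
(b) Entailed — the narrative places the wrapping before the holding.
(c) Not entailed — the narrative doesn't order the snapping relative to the wrapping.
(d) Not entailed — Ivy held the diagram, not the branch; the branch belongs to the snapping event.
(e) Not entailed — dropping 'before lunch' under negation is not valid — the original leaves open that Lin unlocked the cabinet some other way.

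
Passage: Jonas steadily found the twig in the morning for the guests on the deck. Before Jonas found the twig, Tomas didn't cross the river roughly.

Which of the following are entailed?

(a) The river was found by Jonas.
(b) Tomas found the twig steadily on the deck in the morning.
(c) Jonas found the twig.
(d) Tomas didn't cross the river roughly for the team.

(c), (d)

(a) Not entailed — Jonas found the twig, not the river; the river belongs to the crossing event.
(b) Not entailed — the passage has Jonas finding the twig, not Tomas.
(c) Entailed — the original entails any weakening of itself; this just drops 'steadily', 'on the deck', 'in the morning', 'for the guests'.
(d) Entailed — under negation, adding a further restriction is entailed: if no such crossing event occurred, none occurred for the team either.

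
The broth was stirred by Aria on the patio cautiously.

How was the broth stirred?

'cautiously' marks the manner of the stirring event.

cautiously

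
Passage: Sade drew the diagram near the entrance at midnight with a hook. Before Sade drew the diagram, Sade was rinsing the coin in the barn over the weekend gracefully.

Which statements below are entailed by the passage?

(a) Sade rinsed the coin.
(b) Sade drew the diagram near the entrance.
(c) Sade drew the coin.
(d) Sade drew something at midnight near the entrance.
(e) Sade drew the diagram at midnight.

(a) Entailed — 'rinse' is an activity; 'was rinsing' entails that some rinsing happened, so 'rinsed' holds.
(b) Entailed — dropping 'at midnight', 'with a hook' leaves a sub-description the original still satisfies.
(c) Not entailed — Sade drew the diagram, not the coin; the coin belongs to the rinsing event.
(d) Entailed — this follows by dropping conjuncts from the drawing event's description.
(e) Entailed — dropping 'near the entrance', 'with a hook' leaves a sub-description the original still satisfies.

(a), (b), (d), (e)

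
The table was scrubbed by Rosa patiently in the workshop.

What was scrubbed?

'the table' marks the patient of the scrubbing event.

the table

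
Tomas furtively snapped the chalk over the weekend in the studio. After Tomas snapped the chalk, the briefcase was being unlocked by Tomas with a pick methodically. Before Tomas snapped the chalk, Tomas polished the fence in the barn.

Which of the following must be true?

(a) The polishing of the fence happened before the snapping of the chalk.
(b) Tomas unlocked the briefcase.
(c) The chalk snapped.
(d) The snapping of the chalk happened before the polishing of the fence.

(a) Entailed — the narrative places the polishing before the snapping.
(b) Not entailed — 'was unlocking' is progressive on an accomplishment; it does not entail the completed 'unlocked'.
(c) Entailed — 'Tomas snapped the chalk' is causative; it entails the inchoative 'the chalk snapped'.
(d) Not entailed — the narrative places the polishing before the snapping, not after.

(a), (c)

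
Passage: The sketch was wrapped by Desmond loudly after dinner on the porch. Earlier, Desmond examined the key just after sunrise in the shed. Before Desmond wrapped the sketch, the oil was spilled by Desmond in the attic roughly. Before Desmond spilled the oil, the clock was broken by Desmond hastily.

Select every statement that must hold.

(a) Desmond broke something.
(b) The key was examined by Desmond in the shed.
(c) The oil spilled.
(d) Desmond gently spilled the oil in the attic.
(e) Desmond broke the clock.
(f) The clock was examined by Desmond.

(a) Entailed — this follows by dropping conjuncts from the breaking event's description.
(b) Entailed — dropping 'just after sunrise' leaves a sub-description the original still satisfies.
(c) Entailed — 'Desmond spilled the oil' is causative; it entails the inchoative 'the oil spilled'.
(d) Not entailed — 'gently' adds a manner not in (and inconsistent with) the original.
(e) Entailed — dropping 'hastily' leaves a sub-description the original still satisfies.
(f) Not entailed — Desmond examined the key, not the clock; the clock belongs to the breaking event.

(a), (b), (c), (e)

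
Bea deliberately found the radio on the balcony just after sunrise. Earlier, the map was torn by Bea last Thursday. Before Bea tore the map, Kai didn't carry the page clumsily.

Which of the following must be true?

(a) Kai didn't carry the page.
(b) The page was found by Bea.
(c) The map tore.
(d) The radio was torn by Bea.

(c)

(a) Not entailed — dropping 'clumsily' under negation is not valid — the original leaves open that Kai carried the page some other way.
(b) Not entailed — Bea found the radio, not the page; the page belongs to the carrying event.
(c) Entailed — 'Bea tore the map' is causative; it entails the inchoative 'the map tore'.
(d) Not entailed — Bea tore the map, not the radio; the radio belongs to the finding event.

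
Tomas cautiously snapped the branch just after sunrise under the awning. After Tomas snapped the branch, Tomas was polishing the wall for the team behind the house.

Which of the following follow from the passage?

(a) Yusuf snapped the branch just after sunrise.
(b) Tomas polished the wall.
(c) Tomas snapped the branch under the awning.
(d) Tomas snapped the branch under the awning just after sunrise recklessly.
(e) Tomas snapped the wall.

(a) Not entailed — the passage has Tomas snapping the branch, not Yusuf.
(b) Entailed — 'polish' is an activity; 'was polishing' entails that some polishing happened, so 'polished' holds.
(c) Entailed — this follows by dropping conjuncts from the snapping event's description.
(d) Not entailed — 'recklessly' adds a manner not in (and inconsistent with) the original.
(e) Not entailed — Tomas snapped the branch, not the wall; the wall belongs to the polishing event.

(b), (c)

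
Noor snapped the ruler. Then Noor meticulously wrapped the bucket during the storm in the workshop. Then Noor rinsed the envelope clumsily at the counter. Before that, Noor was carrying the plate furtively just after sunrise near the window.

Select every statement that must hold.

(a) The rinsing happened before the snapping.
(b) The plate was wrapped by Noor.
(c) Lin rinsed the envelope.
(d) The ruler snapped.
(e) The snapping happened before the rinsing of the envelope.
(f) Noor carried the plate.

(a) Not entailed — the narrative places the snapping before the rinsing, not after.
(b) Not entailed — Noor wrapped the bucket, not the plate; the plate belongs to the carrying event.
(c) Not entailed — the passage has Noor rinsing the envelope, not Lin.
(d) Entailed — 'Noor snapped the ruler' is causative; it entails the inchoative 'the ruler snapped'.
(e) Entailed — the narrative places the snapping before the rinsing.
(f) Entailed — 'carry' is an activity; 'was carrying' entails that some carrying happened, so 'carried' holds.

(d), (e), (f)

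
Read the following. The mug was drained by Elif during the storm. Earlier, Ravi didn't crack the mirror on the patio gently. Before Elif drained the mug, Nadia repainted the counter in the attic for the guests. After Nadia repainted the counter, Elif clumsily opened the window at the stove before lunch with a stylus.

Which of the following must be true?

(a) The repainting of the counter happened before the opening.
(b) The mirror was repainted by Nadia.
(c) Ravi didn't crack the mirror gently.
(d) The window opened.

(a) Entailed — the narrative places the repainting before the opening.
(b) Not entailed — Nadia repainted the counter, not the mirror; the mirror belongs to the cracking event.
(c) Not entailed — dropping 'on the patio' under negation is not valid — the original leaves open that Ravi cracked the mirror some other way.
(d) Entailed — 'Elif opened the window' is causative; it entails the inchoative 'the window opened'.

(a), (d)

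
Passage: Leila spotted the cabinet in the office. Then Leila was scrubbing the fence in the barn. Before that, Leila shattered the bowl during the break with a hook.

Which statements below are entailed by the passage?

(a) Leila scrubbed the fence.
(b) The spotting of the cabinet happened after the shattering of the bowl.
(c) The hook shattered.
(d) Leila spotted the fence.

(a) Entailed — 'scrub' is an activity; 'was scrubbing' entails that some scrubbing happened, so 'scrubbed' holds.
(b) Not entailed — the narrative doesn't order the shattering relative to the spotting.
(c) Not entailed — the bowl is what shattered, not the hook.
(d) Not entailed — Leila spotted the cabinet, not the fence; the fence belongs to the scrubbing event.

(a)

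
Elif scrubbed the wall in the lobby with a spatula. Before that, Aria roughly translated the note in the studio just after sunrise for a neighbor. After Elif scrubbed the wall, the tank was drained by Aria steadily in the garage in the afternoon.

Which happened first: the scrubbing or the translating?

The connectives place the translating before the scrubbing.

the translating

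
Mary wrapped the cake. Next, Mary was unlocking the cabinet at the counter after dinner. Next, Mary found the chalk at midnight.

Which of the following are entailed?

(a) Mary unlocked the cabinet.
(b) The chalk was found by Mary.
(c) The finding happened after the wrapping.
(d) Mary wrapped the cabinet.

(a) Not entailed — 'was unlocking' is progressive on an accomplishment; it does not entail the completed 'unlocked'.
(b) Entailed — every conjunct here is already in the original finding event.
(c) Entailed — the narrative places the wrapping before the finding.
(d) Not entailed — Mary wrapped the cake, not the cabinet; the cabinet belongs to the unlocking event.

(b), (c)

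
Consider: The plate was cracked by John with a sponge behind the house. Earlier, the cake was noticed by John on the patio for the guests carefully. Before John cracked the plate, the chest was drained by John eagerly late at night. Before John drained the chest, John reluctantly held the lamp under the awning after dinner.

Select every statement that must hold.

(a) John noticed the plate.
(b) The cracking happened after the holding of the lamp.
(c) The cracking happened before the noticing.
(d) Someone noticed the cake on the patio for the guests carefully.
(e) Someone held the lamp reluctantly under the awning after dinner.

(a) Not entailed — John noticed the cake, not the plate; the plate belongs to the cracking event.
(b) Entailed — the narrative places the holding before the cracking.
(c) Not entailed — the narrative places the noticing before the cracking, not after.
(d) Entailed — every conjunct here is already in the original noticing event.
(e) Entailed — this follows by dropping conjuncts from the holding event's description.

(b), (d), (e)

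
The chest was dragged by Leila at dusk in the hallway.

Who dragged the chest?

Leila

'Leila' marks the agent of the dragging event.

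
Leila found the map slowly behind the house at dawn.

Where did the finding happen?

'behind the house' marks the location of the finding event.

behind the house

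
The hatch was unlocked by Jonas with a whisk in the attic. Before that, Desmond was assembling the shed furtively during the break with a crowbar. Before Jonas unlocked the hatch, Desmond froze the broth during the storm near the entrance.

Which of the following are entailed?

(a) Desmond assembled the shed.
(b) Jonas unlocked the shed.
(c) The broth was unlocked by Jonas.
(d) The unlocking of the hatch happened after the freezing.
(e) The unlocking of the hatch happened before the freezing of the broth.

(d)

(a) Not entailed — 'was assembling' is progressive on an accomplishment; it does not entail the completed 'assembled'.
(b) Not entailed — Jonas unlocked the hatch, not the shed; the shed belongs to the assembling event.
(c) Not entailed — Jonas unlocked the hatch, not the broth; the broth belongs to the freezing event.
(d) Entailed — the narrative places the freezing before the unlocking.
(e) Not entailed — the narrative places the freezing before the unlocking, not after.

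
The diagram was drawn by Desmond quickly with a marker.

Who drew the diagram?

'Desmond' marks the agent of the drawing event.

Desmond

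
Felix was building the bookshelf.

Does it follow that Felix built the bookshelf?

no

'was building' is progressive; for an accomplishment like 'build the bookshelf', it doesn't entail completion.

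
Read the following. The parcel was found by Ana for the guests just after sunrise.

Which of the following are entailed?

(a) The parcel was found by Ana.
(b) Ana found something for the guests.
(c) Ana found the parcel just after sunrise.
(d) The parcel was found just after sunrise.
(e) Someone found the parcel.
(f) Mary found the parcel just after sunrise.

(a) Entailed — the original entails any weakening of itself; this just drops 'just after sunrise', 'for the guests'.
(b) Entailed — every conjunct here is already in the original finding event.
(c) Entailed — this follows by dropping conjuncts from the finding event's description.
(d) Entailed — this follows by dropping conjuncts from the finding event's description.
(e) Entailed — this follows by dropping conjuncts from the finding event's description.
(f) Not entailed — the passage has Ana finding the parcel, not Mary.

(a), (b), (c), (d), (e)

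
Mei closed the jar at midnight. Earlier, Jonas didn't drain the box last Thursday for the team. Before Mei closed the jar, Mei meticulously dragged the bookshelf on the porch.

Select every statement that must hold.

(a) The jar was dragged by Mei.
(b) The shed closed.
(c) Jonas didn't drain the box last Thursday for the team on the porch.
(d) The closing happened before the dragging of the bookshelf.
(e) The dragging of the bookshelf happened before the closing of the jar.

(a) Not entailed — Mei dragged the bookshelf, not the jar; the jar belongs to the closing event.
(b) Not entailed — the jar is what closed, not the shed.
(c) Entailed — under negation, adding a further restriction is entailed: if no such draining event occurred, none occurred on the porch either.
(d) Not entailed — the narrative places the dragging before the closing, not after.
(e) Entailed — the narrative places the dragging before the closing.

(c), (e)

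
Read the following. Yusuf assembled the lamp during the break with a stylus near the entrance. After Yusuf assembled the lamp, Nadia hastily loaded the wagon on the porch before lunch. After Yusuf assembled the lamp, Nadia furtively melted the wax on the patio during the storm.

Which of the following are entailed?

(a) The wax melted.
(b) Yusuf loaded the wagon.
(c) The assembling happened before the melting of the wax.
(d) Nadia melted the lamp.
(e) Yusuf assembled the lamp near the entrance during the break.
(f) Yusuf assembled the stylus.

(a) Entailed — 'Nadia melted the wax' is causative; it entails the inchoative 'the wax melted'.
(b) Not entailed — the passage has Nadia loading the wagon, not Yusuf.
(c) Entailed — the narrative places the assembling before the melting.
(d) Not entailed — Nadia melted the wax, not the lamp; the lamp belongs to the assembling event.
(e) Entailed — this follows by dropping conjuncts from the assembling event's description.
(f) Not entailed — the stylus is the instrument, not what was assembled.

(a), (c), (e)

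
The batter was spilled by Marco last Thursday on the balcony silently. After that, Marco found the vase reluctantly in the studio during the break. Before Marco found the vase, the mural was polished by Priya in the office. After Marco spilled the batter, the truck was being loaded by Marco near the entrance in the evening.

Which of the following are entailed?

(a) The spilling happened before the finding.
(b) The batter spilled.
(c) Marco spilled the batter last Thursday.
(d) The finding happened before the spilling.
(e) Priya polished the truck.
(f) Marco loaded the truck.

(a), (b), (c)

(a) Entailed — the narrative places the spilling before the finding.
(b) Entailed — 'Marco spilled the batter' is causative; it entails the inchoative 'the batter spilled'.
(c) Entailed — this follows by dropping conjuncts from the spilling event's description.
(d) Not entailed — the narrative places the spilling before the finding, not after.
(e) Not entailed — Priya polished the mural, not the truck; the truck belongs to the loading event.
(f) Not entailed — 'was loading' is progressive on an accomplishment; it does not entail the completed 'loaded'.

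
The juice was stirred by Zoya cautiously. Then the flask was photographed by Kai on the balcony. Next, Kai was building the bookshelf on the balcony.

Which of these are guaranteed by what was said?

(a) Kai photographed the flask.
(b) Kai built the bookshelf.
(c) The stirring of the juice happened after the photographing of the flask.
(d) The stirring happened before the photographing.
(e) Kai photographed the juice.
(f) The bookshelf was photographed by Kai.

(a) Entailed — every conjunct here is already in the original photographing event.
(b) Not entailed — 'was building' is progressive on an accomplishment; it does not entail the completed 'built'.
(c) Not entailed — the narrative places the stirring before the photographing, not after.
(d) Entailed — the narrative places the stirring before the photographing.
(e) Not entailed — Kai photographed the flask, not the juice; the juice belongs to the stirring event.
(f) Not entailed — Kai photographed the flask, not the bookshelf; the bookshelf belongs to the building event.

(a), (d)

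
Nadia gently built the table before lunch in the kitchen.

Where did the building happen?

in the kitchen

'in the kitchen' marks the location of the building event.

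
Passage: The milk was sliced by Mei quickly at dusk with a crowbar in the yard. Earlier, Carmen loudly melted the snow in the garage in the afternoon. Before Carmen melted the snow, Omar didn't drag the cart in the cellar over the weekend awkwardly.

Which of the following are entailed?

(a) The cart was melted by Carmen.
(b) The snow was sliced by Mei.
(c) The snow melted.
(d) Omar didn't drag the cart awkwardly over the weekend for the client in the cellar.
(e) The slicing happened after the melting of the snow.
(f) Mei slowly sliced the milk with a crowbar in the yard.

(c), (d), (e)

(a) Not entailed — Carmen melted the snow, not the cart; the cart belongs to the dragging event.
(b) Not entailed — Mei sliced the milk, not the snow; the snow belongs to the melting event.
(c) Entailed — 'Carmen melted the snow' is causative; it entails the inchoative 'the snow melted'.
(d) Entailed — under negation, adding a further restriction is entailed: if no such dragging event occurred, none occurred for the client either.
(e) Entailed — the narrative places the melting before the slicing.
(f) Not entailed — 'slowly' adds a manner not in (and inconsistent with) the original.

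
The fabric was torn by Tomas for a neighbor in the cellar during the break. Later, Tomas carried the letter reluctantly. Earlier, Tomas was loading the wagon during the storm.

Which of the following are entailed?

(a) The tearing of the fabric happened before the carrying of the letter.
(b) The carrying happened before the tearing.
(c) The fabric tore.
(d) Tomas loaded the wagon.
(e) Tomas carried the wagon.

(a) Entailed — the narrative places the tearing before the carrying.
(b) Not entailed — the narrative places the tearing before the carrying, not after.
(c) Entailed — 'Tomas tore the fabric' is causative; it entails the inchoative 'the fabric tore'.
(d) Not entailed — 'was loading' is progressive on an accomplishment; it does not entail the completed 'loaded'.
(e) Not entailed — Tomas carried the letter, not the wagon; the wagon belongs to the loading event.

(a), (c)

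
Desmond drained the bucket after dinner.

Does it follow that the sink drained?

no

Nothing is said about any sink; only the bucket is affected.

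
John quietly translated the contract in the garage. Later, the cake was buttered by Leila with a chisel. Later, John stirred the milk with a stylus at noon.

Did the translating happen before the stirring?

yes

The narrative orders the translating before the stirring.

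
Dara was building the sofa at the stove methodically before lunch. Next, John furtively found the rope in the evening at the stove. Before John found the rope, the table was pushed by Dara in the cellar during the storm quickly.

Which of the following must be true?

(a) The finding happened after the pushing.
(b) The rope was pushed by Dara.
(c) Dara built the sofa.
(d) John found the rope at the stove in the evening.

(a), (d)

(a) Entailed — the narrative places the pushing before the finding.
(b) Not entailed — Dara pushed the table, not the rope; the rope belongs to the finding event.
(c) Not entailed — 'was building' is progressive on an accomplishment; it does not entail the completed 'built'.
(d) Entailed — this follows by dropping conjuncts from the finding event's description.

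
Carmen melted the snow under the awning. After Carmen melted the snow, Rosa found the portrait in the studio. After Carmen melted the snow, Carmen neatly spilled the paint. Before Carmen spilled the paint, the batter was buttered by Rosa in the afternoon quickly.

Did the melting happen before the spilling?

yes

The narrative orders the melting before the spilling.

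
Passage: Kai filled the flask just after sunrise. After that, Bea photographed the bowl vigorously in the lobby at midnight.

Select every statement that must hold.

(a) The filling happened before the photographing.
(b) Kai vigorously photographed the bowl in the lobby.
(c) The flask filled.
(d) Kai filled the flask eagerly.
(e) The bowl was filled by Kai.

(a) Entailed — the narrative places the filling before the photographing.
(b) Not entailed — the passage has Bea photographing the bowl, not Kai.
(c) Entailed — 'Kai filled the flask' is causative; it entails the inchoative 'the flask filled'.
(d) Not entailed — 'eagerly' adds information not in the original event.
(e) Not entailed — Kai filled the flask, not the bowl; the bowl belongs to the photographing event.

(a), (c)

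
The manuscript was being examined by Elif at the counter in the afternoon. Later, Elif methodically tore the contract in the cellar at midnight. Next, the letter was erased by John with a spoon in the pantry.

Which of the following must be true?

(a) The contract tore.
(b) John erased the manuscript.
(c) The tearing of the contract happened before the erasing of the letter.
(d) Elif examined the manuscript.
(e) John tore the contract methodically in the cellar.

(a), (c), (d)

(a) Entailed — 'Elif tore the contract' is causative; it entails the inchoative 'the contract tore'.
(b) Not entailed — John erased the letter, not the manuscript; the manuscript belongs to the examining event.
(c) Entailed — the narrative places the tearing before the erasing.
(d) Entailed — 'examine' is an activity; 'was examining' entails that some examining happened, so 'examined' holds.
(e) Not entailed — the passage has Elif tearing the contract, not John.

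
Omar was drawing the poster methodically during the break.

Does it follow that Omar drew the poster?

no

'was drawing' is progressive; for an accomplishment like 'draw the poster', it doesn't entail completion.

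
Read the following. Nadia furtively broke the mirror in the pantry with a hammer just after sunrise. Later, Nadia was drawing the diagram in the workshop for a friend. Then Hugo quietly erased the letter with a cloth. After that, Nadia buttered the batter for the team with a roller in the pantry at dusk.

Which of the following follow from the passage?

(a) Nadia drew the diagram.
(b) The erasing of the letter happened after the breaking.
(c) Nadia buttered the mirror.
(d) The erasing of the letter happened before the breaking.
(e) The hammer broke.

(a) Not entailed — 'was drawing' is progressive on an accomplishment; it does not entail the completed 'drew'.
(b) Entailed — the narrative places the breaking before the erasing.
(c) Not entailed — Nadia buttered the batter, not the mirror; the mirror belongs to the breaking event.
(d) Not entailed — the narrative places the breaking before the erasing, not after.
(e) Not entailed — the mirror is what broke, not the hammer.

(b)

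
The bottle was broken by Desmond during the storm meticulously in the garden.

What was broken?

the bottle

'the bottle' marks the patient of the breaking event.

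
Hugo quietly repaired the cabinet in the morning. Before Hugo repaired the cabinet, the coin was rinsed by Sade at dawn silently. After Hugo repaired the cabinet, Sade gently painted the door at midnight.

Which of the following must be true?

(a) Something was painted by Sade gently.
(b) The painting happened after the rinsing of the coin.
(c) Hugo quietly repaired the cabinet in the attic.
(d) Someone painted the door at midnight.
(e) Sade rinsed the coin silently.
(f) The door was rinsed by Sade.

(a), (b), (d), (e)

(a) Entailed — every conjunct here is already in the original painting event.
(b) Entailed — the narrative places the rinsing before the painting.
(c) Not entailed — 'in the attic' adds information not in the original event.
(d) Entailed — dropping 'gently' and generalizing the agent leaves a sub-description the original still satisfies.
(e) Entailed — this follows by dropping conjuncts from the rinsing event's description.
(f) Not entailed — Sade rinsed the coin, not the door; the door belongs to the painting event.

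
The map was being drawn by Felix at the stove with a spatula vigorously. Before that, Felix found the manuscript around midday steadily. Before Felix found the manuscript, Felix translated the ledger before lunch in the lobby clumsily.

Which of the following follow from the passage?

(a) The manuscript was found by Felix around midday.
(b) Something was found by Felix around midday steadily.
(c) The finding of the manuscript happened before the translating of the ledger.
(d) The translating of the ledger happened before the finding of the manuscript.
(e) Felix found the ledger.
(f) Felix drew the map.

(a), (b), (d)

(a) Entailed — the original entails any weakening of itself; this just drops 'steadily'.
(b) Entailed — the original entails any weakening of itself; this just generalizes the patient.
(c) Not entailed — the narrative places the translating before the finding, not after.
(d) Entailed — the narrative places the translating before the finding.
(e) Not entailed — Felix found the manuscript, not the ledger; the ledger belongs to the translating event.
(f) Not entailed — 'was drawing' is progressive on an accomplishment; it does not entail the completed 'drew'.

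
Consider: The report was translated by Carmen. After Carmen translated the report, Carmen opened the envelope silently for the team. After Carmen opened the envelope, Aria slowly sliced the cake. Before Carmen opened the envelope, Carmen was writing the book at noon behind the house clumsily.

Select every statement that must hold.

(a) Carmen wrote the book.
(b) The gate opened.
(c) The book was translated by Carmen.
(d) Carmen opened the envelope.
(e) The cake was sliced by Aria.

(d), (e)

(a) Not entailed — 'was writing' is progressive on an accomplishment; it does not entail the completed 'wrote'.
(b) Not entailed — the envelope is what opened, not the gate.
(c) Not entailed — Carmen translated the report, not the book; the book belongs to the writing event.
(d) Entailed — the original entails any weakening of itself; this just drops 'silently', 'for the team'.
(e) Entailed — every conjunct here is already in the original slicing event.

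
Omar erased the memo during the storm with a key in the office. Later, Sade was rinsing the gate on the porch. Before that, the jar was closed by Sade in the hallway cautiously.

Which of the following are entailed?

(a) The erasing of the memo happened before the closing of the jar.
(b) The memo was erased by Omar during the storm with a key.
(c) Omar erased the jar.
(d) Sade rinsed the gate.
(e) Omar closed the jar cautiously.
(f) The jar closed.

(b), (d), (f)

(a) Not entailed — the narrative doesn't order the erasing relative to the closing.
(b) Entailed — dropping 'in the office' leaves a sub-description the original still satisfies.
(c) Not entailed — Omar erased the memo, not the jar; the jar belongs to the closing event.
(d) Entailed — 'rinse' is an activity; 'was rinsing' entails that some rinsing happened, so 'rinsed' holds.
(e) Not entailed — the passage has Sade closing the jar, not Omar.
(f) Entailed — 'Sade closed the jar' is causative; it entails the inchoative 'the jar closed'.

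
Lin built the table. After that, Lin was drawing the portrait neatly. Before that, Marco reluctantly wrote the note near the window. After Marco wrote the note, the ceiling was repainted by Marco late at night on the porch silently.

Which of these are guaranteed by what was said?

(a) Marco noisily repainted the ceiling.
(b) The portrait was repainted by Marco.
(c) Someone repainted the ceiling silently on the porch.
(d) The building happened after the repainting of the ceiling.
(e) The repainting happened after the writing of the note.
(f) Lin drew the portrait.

(a) Not entailed — 'noisily' adds a manner not in (and inconsistent with) the original.
(b) Not entailed — Marco repainted the ceiling, not the portrait; the portrait belongs to the drawing event.
(c) Entailed — dropping 'late at night' and generalizing the agent leaves a sub-description the original still satisfies.
(d) Not entailed — the narrative doesn't order the repainting relative to the building.
(e) Entailed — the narrative places the writing before the repainting.
(f) Not entailed — 'was drawing' is progressive on an accomplishment; it does not entail the completed 'drew'.

(c), (e)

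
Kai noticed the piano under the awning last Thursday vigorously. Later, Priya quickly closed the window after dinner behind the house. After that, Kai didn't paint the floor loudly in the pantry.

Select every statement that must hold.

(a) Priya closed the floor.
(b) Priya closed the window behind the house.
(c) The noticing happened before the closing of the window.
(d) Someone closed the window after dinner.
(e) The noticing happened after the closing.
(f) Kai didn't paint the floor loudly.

(b), (c), (d)

(a) Not entailed — Priya closed the window, not the floor; the floor belongs to the painting event.
(b) Entailed — this follows by dropping conjuncts from the closing event's description.
(c) Entailed — the narrative places the noticing before the closing.
(d) Entailed — this follows by dropping conjuncts from the closing event's description.
(e) Not entailed — the narrative places the noticing before the closing, not after.
(f) Not entailed — dropping 'in the pantry' under negation is not valid — the original leaves open that Kai painted the floor some other way.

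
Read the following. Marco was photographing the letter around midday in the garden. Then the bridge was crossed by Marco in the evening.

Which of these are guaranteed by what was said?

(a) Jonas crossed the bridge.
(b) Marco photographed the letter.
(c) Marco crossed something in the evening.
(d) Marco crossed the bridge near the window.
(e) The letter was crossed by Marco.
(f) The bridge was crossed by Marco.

(a) Not entailed — the passage has Marco crossing the bridge, not Jonas.
(b) Not entailed — 'was photographing' is progressive on an accomplishment; it does not entail the completed 'photographed'.
(c) Entailed — this follows by dropping conjuncts from the crossing event's description.
(d) Not entailed — 'near the window' adds information not in the original event.
(e) Not entailed — Marco crossed the bridge, not the letter; the letter belongs to the photographing event.
(f) Entailed — dropping 'in the evening' leaves a sub-description the original still satisfies.

(c), (f)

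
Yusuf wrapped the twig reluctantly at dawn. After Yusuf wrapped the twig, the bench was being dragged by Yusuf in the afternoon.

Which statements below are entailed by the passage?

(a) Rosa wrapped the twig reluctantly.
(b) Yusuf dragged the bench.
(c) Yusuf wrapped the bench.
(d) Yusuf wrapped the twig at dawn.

(a) Not entailed — the passage has Yusuf wrapping the twig, not Rosa.
(b) Entailed — 'drag' is an activity; 'was dragging' entails that some dragging happened, so 'dragged' holds.
(c) Not entailed — Yusuf wrapped the twig, not the bench; the bench belongs to the dragging event.
(d) Entailed — every conjunct here is already in the original wrapping event.

(b), (d)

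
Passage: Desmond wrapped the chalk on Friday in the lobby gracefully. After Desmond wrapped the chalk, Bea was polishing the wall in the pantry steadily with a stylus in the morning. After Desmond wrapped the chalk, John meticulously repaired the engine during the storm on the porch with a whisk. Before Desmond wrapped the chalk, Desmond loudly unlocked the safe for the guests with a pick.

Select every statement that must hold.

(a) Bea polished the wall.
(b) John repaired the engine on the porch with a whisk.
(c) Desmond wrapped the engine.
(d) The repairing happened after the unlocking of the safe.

(a) Entailed — 'polish' is an activity; 'was polishing' entails that some polishing happened, so 'polished' holds.
(b) Entailed — this follows by dropping conjuncts from the repairing event's description.
(c) Not entailed — Desmond wrapped the chalk, not the engine; the engine belongs to the repairing event.
(d) Entailed — the narrative places the unlocking before the repairing.

(a), (b), (d)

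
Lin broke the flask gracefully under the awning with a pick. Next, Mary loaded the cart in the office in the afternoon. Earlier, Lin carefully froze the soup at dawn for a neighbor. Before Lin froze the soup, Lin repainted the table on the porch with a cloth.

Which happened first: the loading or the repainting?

The connectives place the repainting before the loading.

the repainting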